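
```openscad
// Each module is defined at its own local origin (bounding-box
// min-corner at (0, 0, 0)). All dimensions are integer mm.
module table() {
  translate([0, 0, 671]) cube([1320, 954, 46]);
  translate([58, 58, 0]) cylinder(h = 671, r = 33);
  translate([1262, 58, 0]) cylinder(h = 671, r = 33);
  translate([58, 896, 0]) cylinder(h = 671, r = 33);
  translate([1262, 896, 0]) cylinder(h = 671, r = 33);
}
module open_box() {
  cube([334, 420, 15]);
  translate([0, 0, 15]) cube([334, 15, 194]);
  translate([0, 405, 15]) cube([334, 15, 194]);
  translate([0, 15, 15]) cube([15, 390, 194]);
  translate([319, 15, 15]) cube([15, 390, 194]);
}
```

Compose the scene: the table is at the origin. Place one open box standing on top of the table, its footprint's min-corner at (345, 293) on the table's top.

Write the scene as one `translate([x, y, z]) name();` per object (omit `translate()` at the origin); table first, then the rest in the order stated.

table();
translate([345, 293, 717]) open_box();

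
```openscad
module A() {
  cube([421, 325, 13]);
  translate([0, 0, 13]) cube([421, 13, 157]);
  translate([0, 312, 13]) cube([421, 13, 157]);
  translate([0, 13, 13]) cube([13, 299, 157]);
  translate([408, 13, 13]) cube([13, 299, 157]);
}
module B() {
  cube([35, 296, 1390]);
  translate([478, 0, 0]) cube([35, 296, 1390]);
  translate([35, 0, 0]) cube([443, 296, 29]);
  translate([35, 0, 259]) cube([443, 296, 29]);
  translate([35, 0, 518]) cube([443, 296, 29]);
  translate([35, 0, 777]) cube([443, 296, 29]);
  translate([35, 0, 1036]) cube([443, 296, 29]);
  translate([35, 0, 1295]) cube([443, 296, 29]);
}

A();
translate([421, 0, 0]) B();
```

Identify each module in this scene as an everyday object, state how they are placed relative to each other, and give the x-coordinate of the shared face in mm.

A is an open box. B is a bookshelf. The bookshelf is against the open box's +x side, with their −y faces flush. The x-coordinate of the shared face is 421 mm.

The open box's +x face and the bookshelf's −x face are both at x = 421 mm.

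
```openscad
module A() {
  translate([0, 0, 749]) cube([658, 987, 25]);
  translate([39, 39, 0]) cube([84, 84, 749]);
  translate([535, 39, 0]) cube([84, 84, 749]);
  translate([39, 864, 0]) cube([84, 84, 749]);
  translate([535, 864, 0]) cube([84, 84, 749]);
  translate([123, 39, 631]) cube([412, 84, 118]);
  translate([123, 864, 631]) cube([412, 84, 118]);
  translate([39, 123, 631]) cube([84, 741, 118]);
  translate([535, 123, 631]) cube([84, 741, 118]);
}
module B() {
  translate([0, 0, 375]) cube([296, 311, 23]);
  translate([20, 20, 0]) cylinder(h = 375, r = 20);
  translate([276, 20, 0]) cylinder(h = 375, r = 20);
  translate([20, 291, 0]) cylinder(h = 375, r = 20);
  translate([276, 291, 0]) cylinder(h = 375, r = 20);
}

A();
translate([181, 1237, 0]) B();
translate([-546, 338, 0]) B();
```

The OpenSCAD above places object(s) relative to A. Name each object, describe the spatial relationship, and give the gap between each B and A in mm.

Each stool's nearest face is 250 mm from the table's bounding box.

A is a table. B is a stool. Two stools sit around the table at the +y, −x sides. The gap between each stool and the table is 250 mm.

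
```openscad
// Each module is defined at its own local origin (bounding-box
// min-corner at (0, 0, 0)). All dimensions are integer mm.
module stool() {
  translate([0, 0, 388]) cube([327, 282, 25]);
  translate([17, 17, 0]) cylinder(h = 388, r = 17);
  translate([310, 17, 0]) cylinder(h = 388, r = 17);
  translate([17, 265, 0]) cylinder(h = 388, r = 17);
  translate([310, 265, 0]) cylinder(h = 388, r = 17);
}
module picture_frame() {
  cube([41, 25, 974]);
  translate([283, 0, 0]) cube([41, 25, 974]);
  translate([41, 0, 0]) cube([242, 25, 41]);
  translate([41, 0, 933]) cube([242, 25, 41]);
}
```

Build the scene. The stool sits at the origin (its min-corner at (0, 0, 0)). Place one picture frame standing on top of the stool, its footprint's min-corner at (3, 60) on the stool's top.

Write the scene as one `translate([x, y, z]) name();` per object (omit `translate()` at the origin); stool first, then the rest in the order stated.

stool();
translate([3, 60, 413]) picture_frame();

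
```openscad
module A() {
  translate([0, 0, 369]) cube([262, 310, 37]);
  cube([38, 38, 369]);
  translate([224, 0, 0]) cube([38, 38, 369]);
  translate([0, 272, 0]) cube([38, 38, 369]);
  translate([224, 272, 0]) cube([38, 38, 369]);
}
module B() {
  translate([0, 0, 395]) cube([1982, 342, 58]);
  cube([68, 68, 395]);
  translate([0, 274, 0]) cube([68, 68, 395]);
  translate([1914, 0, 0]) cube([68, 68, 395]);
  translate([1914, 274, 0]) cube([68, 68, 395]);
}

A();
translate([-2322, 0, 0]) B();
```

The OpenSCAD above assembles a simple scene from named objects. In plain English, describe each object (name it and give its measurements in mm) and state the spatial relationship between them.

A is a four-legged stool. The seat is a 262×310×37 mm slab whose top surface is at z = 406 mm; four square legs, each 38×38 mm in cross-section, run from the floor (z = 0) to the underside of the seat, each flush with a corner of the seat.

B is a bench: a 1982×342 mm seat slab, 58 mm thick, top at z = 453 mm, on four 68×68 mm square legs flush with the seat corners and standing on z = 0.

The bench is on the floor beside the stool on its −x side.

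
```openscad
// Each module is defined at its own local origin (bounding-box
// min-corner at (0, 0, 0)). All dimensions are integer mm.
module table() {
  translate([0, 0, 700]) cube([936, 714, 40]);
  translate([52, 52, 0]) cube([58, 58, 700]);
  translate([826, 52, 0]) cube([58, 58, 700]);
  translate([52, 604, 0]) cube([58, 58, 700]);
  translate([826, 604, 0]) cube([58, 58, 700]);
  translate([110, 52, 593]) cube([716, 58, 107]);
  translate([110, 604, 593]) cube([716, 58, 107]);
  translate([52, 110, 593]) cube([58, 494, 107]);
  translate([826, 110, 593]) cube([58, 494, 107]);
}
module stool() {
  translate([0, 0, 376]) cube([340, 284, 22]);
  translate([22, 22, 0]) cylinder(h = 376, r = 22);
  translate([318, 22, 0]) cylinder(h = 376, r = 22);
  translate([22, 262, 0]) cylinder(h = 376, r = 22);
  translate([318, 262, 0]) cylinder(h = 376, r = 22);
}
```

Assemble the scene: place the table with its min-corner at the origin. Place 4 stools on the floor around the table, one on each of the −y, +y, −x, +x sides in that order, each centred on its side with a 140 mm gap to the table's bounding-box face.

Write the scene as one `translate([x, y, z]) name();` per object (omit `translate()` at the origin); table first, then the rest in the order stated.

table();
translate([298, -424, 0]) stool();
translate([298, 854, 0]) stool();
translate([-480, 215, 0]) stool();
translate([1076, 215, 0]) stool();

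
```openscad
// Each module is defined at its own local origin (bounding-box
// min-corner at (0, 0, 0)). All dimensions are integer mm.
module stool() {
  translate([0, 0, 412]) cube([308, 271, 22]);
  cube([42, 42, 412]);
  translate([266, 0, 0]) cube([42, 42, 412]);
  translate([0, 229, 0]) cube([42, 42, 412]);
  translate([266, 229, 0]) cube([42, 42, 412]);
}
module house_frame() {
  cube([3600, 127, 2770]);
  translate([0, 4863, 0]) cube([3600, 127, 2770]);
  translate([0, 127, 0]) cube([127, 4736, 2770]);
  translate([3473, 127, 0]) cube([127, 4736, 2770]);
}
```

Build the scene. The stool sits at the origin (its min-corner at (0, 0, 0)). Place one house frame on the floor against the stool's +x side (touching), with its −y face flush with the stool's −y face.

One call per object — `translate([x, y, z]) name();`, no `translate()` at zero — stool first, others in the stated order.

stool();
translate([308, 0, 0]) house_frame();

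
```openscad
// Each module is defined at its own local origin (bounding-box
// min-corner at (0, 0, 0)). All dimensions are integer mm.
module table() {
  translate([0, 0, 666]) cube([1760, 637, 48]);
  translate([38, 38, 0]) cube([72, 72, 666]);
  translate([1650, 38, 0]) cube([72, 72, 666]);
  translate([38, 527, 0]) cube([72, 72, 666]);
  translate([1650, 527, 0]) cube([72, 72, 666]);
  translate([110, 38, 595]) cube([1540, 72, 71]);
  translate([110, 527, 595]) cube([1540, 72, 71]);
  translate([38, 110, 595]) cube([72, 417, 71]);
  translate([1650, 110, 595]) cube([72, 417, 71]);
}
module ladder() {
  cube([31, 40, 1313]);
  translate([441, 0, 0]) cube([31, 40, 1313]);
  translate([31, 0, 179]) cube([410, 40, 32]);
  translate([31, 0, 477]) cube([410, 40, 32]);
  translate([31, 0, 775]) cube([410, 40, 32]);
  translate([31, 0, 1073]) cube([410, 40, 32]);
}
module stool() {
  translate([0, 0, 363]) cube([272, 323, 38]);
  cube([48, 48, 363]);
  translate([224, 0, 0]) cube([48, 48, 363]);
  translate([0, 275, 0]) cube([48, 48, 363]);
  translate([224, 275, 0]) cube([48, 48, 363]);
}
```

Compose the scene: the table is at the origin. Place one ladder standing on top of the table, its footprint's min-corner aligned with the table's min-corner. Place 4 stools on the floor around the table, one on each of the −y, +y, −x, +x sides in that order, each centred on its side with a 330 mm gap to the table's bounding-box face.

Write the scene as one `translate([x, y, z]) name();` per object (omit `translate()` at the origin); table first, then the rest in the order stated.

table();
translate([0, 0, 714]) ladder();
translate([744, -653, 0]) stool();
translate([744, 967, 0]) stool();
translate([-602, 157, 0]) stool();
translate([2090, 157, 0]) stool();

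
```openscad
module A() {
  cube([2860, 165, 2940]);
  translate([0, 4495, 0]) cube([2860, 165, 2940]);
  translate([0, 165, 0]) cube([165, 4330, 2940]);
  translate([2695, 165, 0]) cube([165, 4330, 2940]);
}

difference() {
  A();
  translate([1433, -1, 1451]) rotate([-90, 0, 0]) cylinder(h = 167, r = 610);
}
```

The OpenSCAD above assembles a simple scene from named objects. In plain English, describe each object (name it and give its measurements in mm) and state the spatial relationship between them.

A is the wall frame of a small rectangular building: four walls, each 2940 mm tall and 165 mm thick, enclosing a footprint 2860 mm (x) by 4660 mm (y) outside-to-outside, with no floor or roof. The front and back walls (the −y and +y sides) span the full width; the two side walls fit between them.

The house frame has a circular hole of radius 610 mm through its front wall, centred at (x = 1433, z = 1451).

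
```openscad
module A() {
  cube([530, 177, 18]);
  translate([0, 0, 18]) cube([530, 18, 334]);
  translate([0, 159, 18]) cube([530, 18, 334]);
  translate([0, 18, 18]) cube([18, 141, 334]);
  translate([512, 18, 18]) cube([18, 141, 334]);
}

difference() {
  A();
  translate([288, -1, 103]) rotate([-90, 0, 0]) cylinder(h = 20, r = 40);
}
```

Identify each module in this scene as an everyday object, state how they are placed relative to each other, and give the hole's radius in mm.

A is an open box. The open box has a circular hole through its front wall. The hole's radius is 40 mm.

The subtracted cylinder has r = 40 mm.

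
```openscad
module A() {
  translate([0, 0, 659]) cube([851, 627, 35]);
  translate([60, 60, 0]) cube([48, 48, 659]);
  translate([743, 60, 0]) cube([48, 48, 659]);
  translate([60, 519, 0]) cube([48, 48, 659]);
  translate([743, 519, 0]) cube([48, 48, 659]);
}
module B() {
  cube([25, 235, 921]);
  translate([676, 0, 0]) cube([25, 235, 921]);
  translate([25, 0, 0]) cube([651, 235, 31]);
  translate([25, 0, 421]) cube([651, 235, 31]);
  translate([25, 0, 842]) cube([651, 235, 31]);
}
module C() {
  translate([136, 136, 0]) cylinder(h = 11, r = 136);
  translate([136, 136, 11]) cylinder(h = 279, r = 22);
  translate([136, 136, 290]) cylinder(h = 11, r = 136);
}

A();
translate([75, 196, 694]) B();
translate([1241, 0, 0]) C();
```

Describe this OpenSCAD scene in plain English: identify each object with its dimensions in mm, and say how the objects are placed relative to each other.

A is a table with a 851×627 mm rectangular top, 35 mm thick, top surface at z = 694 mm, supported by four 48×48 mm square legs, each inset 60 mm from the nearest pair of top edges, running from the floor.

B is an open bookshelf. Two side panels, each 25 mm thick, 235 mm deep and 921 mm tall, stand 701 mm apart (outside-to-outside). Between them sit 3 shelves, each 31 mm thick and 235 mm deep, spanning the full gap between the sides. The bottom shelf rests on the floor (its underside at z = 0) and the clear gap between one shelf's top and the next shelf's underside is 390 mm.

C is a spool: two coaxial disc flanges of radius 136 mm and thickness 11 mm, joined by a core cylinder of radius 22 mm and height 279 mm. The lower flange rests on z = 0 and the three cylinders share a vertical axis.

The bookshelf is on top of the table, centred. The spool is on the floor beside the table on its +x side.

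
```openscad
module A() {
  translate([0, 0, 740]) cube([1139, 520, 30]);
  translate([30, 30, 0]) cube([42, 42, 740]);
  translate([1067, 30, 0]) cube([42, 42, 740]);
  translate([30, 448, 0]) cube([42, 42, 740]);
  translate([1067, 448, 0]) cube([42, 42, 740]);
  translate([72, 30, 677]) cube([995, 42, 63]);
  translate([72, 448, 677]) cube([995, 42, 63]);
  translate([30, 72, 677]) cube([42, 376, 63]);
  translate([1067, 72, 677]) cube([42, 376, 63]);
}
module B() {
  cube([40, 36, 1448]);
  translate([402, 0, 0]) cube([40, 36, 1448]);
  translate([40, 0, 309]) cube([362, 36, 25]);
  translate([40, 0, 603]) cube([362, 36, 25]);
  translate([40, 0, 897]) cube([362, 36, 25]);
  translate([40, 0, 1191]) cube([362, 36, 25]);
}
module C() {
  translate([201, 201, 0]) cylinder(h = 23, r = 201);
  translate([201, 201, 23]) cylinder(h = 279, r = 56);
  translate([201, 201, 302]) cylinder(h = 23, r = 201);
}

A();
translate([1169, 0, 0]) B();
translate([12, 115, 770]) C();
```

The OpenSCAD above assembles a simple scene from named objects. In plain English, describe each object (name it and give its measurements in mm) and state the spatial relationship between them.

A is a table with a 1139×520 mm rectangular top, 30 mm thick, top surface at z = 770 mm, supported by four 42×42 mm square legs, each inset 30 mm from the nearest pair of top edges, running from the floor. Four apron rails, 42 mm thick and 63 mm tall, run between adjacent legs with their top edges flush with the underside of the top and their outer faces flush with the legs' outer faces.

B is a straight ladder. Two 40×36 mm vertical rails, 1448 mm tall, stand 442 mm apart (outside-to-outside) with their front faces coplanar on the −y side. 4 rungs, each 36 mm deep and 25 mm tall, span between the inner faces of the rails, front faces flush with the rails. The lowest rung's underside is at z = 309 mm and rungs are spaced 294 mm apart (underside to underside).

C is a spool: two coaxial disc flanges of radius 201 mm and thickness 23 mm, joined by a core cylinder of radius 56 mm and height 279 mm. The lower flange rests on z = 0 and the three cylinders share a vertical axis.

The ladder is on the floor beside the table on its +x side. The spool is on top of the table.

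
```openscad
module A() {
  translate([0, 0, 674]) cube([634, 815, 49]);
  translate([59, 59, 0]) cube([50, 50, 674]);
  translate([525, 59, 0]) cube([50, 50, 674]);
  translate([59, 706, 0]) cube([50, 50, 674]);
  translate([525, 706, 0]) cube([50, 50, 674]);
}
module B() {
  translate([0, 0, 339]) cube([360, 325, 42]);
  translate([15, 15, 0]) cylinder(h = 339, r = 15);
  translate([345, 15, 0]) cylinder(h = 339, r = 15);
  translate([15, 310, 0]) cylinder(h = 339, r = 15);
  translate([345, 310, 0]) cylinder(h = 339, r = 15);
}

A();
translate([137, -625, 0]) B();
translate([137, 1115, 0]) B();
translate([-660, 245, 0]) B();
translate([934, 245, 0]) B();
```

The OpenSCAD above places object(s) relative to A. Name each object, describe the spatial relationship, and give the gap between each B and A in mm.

A is a table. B is a stool. Four stools sit around the table at the −y, +y, −x, +x sides. The gap between each stool and the table is 300 mm.

Each stool's nearest face is 300 mm from the table's bounding box.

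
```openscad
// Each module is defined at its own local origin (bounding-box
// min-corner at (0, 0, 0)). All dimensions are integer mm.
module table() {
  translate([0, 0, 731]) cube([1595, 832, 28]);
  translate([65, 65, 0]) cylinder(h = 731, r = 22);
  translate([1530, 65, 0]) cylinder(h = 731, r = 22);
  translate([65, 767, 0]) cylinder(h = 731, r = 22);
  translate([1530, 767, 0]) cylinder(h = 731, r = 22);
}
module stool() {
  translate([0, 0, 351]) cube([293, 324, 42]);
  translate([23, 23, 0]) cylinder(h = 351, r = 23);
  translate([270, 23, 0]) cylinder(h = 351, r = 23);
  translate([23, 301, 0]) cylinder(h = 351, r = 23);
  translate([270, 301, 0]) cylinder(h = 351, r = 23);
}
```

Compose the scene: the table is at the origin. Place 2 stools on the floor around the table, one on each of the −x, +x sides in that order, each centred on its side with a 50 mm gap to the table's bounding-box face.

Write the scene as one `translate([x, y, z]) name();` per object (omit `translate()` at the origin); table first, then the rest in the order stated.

table();
translate([-343, 254, 0]) stool();
translate([1645, 254, 0]) stool();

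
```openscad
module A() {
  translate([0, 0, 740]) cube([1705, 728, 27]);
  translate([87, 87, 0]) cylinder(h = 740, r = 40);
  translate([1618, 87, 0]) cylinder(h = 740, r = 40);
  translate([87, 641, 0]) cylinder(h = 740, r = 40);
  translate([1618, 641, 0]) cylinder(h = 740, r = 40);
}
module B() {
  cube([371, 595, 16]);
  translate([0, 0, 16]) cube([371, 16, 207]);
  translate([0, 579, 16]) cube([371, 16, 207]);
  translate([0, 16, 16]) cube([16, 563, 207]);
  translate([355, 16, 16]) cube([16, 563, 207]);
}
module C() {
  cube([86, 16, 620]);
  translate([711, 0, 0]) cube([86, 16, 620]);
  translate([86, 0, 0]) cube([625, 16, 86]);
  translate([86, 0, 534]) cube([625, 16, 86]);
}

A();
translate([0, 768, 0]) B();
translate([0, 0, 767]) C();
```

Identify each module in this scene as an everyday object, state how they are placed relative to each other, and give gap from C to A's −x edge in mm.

A is a table. B is an open box. C is a picture frame. The open box is on the floor beside the table on its +y side. The picture frame is on top of the table. The gap from the picture frame to the table's −x edge is 0 mm.

The picture frame's min-x is at 0; the table's min-x is 0; gap = 0 mm.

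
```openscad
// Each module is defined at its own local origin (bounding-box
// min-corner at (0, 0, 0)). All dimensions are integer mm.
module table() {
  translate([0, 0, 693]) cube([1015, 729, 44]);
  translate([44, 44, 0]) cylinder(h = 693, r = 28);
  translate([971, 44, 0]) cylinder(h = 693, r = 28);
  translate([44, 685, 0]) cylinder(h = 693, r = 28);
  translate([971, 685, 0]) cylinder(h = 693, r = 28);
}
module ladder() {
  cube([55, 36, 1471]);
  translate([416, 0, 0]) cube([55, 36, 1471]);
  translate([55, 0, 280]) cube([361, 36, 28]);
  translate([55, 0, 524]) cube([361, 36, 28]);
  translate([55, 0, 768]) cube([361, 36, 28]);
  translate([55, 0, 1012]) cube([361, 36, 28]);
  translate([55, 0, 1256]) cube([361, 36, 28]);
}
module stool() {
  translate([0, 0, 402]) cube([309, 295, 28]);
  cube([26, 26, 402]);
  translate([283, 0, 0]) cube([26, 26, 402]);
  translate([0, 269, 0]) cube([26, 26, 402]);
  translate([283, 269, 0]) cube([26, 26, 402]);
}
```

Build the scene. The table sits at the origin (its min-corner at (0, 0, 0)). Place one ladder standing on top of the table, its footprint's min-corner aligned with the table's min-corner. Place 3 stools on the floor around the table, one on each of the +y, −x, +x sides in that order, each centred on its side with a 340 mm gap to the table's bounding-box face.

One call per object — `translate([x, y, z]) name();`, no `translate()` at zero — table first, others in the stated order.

table();
translate([0, 0, 737]) ladder();
translate([353, 1069, 0]) stool();
translate([-649, 217, 0]) stool();
translate([1355, 217, 0]) stool();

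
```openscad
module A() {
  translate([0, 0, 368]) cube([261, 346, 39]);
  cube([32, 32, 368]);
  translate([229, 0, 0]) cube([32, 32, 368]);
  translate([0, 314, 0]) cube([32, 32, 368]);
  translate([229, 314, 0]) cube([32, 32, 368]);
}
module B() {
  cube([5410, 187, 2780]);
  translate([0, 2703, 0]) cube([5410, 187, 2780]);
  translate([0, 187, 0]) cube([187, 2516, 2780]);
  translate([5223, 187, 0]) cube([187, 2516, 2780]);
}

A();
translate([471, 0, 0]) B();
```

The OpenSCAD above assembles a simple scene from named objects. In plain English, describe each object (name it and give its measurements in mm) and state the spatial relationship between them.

A is a four-legged stool. The seat is a 261×346×39 mm slab whose top surface is at z = 407 mm; four square legs, each 32×32 mm in cross-section, run from the floor (z = 0) to the underside of the seat, each flush with a corner of the seat.

B is a box-shaped house frame (walls only): outside footprint 5410×2890 mm, wall height 2780 mm, wall thickness 187 mm. The two y-facing walls run the full x-width; the two x-facing walls fit between the inner faces of the y-facing walls.

The house frame is on the floor beside the stool on its +x side.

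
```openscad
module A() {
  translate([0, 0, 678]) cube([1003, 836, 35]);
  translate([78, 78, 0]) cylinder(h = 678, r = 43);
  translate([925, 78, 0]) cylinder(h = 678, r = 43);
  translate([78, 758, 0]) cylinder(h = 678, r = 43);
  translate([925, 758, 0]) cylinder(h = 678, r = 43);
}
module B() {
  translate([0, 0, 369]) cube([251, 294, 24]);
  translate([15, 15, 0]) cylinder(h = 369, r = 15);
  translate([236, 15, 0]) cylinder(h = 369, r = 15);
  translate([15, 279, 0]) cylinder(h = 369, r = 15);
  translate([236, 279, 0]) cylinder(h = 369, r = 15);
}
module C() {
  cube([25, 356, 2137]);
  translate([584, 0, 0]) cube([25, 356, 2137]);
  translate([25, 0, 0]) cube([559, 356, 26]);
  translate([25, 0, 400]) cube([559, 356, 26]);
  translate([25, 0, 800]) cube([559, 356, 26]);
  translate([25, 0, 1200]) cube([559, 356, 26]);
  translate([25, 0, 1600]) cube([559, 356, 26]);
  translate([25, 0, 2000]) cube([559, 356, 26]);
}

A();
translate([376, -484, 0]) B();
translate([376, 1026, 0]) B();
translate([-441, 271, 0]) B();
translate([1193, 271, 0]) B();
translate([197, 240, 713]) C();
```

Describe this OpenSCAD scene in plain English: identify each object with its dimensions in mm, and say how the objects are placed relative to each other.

A is a table with a 1003×836 mm rectangular top, 35 mm thick, top surface at z = 713 mm, supported by four round legs of 86 mm diameter, each leg's bounding box inset 35 mm from the nearest pair of top edges, running from the floor.

B is a four-legged stool. The seat is a 251×294×24 mm slab whose top surface is at z = 393 mm; four round legs, each 30 mm in diameter, run from the floor (z = 0) to the underside of the seat, each leg's axis is inset half a diameter from the nearest pair of seat edges (so the leg's bounding box is flush with the corner).

C is an open bookshelf. Two side panels, each 25 mm thick, 356 mm deep and 2137 mm tall, stand 609 mm apart (outside-to-outside). Between them sit 6 shelves, each 26 mm thick and 356 mm deep, spanning the full gap between the sides. The bottom shelf rests on the floor (its underside at z = 0) and the clear gap between one shelf's top and the next shelf's underside is 374 mm.

Four stools sit around the table at the −y, +y, −x, +x sides. The bookshelf is on top of the table, centred.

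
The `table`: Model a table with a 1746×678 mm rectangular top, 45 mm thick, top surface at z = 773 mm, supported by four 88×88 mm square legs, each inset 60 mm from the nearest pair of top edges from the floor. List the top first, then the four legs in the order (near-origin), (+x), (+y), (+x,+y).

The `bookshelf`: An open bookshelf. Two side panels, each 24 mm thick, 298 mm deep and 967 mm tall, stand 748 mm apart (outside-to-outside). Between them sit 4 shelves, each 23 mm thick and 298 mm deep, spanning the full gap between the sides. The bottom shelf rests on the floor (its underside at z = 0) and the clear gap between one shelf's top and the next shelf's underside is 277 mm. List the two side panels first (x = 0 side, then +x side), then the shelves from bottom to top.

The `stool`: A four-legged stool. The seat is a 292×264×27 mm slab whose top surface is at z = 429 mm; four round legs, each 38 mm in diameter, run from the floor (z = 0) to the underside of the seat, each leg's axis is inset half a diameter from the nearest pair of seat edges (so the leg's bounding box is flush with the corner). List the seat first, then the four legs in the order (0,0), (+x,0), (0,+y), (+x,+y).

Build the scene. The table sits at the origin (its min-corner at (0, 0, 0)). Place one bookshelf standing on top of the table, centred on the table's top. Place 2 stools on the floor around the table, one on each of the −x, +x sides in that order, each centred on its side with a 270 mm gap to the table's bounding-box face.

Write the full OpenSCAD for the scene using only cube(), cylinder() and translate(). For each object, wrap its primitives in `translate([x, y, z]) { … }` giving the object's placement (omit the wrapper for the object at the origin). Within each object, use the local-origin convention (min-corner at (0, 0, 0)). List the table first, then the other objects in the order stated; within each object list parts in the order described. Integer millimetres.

translate([0, 0, 728]) cube([1746, 678, 45]);
translate([60, 60, 0]) cube([88, 88, 728]);
translate([1598, 60, 0]) cube([88, 88, 728]);
translate([60, 530, 0]) cube([88, 88, 728]);
translate([1598, 530, 0]) cube([88, 88, 728]);
translate([499, 190, 773]) {
  cube([24, 298, 967]);
  translate([724, 0, 0]) cube([24, 298, 967]);
  translate([24, 0, 0]) cube([700, 298, 23]);
  translate([24, 0, 300]) cube([700, 298, 23]);
  translate([24, 0, 600]) cube([700, 298, 23]);
  translate([24, 0, 900]) cube([700, 298, 23]);
}
translate([-562, 207, 0]) {
  translate([0, 0, 402]) cube([292, 264, 27]);
  translate([19, 19, 0]) cylinder(h = 402, r = 19);
  translate([273, 19, 0]) cylinder(h = 402, r = 19);
  translate([19, 245, 0]) cylinder(h = 402, r = 19);
  translate([273, 245, 0]) cylinder(h = 402, r = 19);
}
translate([2016, 207, 0]) {
  translate([0, 0, 402]) cube([292, 264, 27]);
  translate([19, 19, 0]) cylinder(h = 402, r = 19);
  translate([273, 19, 0]) cylinder(h = 402, r = 19);
  translate([19, 245, 0]) cylinder(h = 402, r = 19);
  translate([273, 245, 0]) cylinder(h = 402, r = 19);
}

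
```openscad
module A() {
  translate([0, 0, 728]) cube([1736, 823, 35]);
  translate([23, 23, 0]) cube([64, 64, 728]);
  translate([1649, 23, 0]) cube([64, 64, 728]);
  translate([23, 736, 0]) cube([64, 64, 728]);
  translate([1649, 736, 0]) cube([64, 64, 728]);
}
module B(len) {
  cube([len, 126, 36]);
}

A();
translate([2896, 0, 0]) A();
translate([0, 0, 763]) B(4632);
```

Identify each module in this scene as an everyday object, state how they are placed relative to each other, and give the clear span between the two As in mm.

Second table starts at x = 2896; first ends at x = 1736; clear span = 2896 − 1736 = 1160 mm.

A is a table. B is a beam. A beam spans the tops of two tables. The clear span between the two tables is 1160 mm.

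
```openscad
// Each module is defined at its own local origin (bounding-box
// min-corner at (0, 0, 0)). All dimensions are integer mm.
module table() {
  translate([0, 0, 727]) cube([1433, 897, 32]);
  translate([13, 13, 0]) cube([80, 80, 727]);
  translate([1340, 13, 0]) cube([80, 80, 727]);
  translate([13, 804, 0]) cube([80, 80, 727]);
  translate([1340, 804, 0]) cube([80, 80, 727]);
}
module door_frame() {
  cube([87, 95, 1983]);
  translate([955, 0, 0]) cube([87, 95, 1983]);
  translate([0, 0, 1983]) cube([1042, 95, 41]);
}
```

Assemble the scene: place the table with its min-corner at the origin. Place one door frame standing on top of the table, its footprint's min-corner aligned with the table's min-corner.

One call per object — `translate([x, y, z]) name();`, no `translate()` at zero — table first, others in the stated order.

table();
translate([0, 0, 759]) door_frame();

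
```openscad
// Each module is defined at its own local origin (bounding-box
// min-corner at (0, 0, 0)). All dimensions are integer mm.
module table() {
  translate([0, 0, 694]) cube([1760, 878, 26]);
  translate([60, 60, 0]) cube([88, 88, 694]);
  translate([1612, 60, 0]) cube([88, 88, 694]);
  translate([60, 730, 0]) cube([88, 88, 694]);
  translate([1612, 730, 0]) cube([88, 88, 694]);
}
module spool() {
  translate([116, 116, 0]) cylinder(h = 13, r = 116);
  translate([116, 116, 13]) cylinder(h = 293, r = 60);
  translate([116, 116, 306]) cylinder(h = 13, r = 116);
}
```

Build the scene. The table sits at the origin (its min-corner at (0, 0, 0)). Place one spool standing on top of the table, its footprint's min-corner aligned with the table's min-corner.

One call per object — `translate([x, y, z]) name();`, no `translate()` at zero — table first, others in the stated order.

table();
translate([0, 0, 720]) spool();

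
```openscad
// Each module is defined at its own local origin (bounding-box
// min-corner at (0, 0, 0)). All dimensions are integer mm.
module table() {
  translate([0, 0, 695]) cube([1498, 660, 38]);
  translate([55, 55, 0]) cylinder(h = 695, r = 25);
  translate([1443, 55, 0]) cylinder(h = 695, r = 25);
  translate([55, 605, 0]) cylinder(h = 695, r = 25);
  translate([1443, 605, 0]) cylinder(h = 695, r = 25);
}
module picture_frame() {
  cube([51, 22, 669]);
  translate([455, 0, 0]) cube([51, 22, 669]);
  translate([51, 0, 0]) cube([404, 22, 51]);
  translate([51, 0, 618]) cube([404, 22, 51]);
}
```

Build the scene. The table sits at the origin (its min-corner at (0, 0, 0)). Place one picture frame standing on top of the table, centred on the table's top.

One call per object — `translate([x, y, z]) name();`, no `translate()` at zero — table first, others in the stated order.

table();
translate([496, 319, 733]) picture_frame();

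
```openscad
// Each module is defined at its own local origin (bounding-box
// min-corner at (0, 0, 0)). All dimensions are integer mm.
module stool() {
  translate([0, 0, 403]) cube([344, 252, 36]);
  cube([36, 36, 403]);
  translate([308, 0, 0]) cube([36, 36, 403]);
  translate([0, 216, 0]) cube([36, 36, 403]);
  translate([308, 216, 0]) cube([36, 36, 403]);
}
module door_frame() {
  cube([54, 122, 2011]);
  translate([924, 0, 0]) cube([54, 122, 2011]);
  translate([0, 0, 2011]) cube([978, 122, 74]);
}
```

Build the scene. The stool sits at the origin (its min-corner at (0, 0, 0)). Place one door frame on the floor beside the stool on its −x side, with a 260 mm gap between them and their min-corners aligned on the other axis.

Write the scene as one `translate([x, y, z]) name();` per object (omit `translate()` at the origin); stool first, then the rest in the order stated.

stool();
translate([-1238, 0, 0]) door_frame();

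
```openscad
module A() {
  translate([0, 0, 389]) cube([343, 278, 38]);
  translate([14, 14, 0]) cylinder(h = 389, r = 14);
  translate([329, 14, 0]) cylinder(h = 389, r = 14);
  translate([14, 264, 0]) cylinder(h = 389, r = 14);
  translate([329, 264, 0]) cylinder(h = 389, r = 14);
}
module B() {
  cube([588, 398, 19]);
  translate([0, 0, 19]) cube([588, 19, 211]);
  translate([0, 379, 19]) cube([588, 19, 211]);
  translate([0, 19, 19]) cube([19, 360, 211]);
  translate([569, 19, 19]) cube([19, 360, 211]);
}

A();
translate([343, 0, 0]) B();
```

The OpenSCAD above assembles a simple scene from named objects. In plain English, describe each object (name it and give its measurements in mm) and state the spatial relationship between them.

A is a four-legged stool. The seat is 343×278 mm, 38 mm thick, top at z = 427 mm. It stands on four round legs, each 28 mm in diameter, from z = 0 to the seat underside, each leg's axis is inset half a diameter from the nearest pair of seat edges (so the leg's bounding box is flush with the corner).

B is an open storage box with external size 588×398×230 mm and wall thickness 19 mm (the base is also 19 mm thick). The base covers the whole footprint; the four walls stand on the base, with the y-facing walls full-width and the x-facing walls fitting between their inner faces.

The open box is against the stool's +x side, with their −y faces flush.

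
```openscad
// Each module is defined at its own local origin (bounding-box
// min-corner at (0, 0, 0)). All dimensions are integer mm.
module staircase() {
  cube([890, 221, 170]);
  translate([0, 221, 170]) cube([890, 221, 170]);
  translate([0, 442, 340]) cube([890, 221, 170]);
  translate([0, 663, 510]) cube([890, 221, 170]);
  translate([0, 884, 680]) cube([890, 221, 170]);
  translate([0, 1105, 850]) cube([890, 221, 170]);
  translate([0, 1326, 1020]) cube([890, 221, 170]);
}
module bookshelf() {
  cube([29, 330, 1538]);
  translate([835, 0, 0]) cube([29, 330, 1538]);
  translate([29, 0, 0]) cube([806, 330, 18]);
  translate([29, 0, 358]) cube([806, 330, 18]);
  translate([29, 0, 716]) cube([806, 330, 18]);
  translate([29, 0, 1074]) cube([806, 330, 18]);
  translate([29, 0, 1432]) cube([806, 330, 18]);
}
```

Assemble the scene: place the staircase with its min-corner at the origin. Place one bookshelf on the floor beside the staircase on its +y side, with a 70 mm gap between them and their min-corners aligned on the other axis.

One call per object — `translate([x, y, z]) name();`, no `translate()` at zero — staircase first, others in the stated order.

staircase();
translate([0, 1617, 0]) bookshelf();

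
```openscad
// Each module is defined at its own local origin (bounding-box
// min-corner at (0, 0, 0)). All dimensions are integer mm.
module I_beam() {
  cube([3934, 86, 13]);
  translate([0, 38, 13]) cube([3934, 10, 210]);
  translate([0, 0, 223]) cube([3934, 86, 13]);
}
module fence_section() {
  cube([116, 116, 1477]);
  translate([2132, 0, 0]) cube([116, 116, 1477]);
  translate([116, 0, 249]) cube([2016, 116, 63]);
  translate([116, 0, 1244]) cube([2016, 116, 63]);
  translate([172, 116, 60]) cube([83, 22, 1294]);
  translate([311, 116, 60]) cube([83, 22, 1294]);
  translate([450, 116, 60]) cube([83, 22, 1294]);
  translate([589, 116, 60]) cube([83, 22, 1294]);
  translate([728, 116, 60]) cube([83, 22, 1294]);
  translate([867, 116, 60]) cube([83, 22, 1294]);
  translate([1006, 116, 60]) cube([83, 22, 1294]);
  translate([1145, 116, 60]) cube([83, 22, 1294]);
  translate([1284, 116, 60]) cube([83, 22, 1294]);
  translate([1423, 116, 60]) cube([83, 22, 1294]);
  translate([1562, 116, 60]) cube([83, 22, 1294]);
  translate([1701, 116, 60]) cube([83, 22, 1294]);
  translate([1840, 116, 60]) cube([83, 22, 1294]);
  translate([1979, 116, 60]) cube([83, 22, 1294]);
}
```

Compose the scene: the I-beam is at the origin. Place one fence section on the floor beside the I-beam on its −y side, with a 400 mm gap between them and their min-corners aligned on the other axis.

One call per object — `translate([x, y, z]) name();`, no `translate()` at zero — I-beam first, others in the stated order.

I_beam();
translate([0, -538, 0]) fence_section();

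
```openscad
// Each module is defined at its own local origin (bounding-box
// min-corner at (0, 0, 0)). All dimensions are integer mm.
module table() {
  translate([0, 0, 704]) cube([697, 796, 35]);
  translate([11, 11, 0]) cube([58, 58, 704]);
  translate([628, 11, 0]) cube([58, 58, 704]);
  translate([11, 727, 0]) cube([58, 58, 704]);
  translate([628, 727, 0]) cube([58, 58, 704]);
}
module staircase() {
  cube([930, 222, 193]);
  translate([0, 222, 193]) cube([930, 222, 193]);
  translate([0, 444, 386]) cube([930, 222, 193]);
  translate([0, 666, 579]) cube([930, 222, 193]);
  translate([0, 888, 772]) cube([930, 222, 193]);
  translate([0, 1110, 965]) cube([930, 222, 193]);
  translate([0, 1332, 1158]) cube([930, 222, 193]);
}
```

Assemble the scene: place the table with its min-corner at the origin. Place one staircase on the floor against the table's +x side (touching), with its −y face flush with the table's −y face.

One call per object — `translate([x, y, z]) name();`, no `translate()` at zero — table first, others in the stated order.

table();
translate([697, 0, 0]) staircase();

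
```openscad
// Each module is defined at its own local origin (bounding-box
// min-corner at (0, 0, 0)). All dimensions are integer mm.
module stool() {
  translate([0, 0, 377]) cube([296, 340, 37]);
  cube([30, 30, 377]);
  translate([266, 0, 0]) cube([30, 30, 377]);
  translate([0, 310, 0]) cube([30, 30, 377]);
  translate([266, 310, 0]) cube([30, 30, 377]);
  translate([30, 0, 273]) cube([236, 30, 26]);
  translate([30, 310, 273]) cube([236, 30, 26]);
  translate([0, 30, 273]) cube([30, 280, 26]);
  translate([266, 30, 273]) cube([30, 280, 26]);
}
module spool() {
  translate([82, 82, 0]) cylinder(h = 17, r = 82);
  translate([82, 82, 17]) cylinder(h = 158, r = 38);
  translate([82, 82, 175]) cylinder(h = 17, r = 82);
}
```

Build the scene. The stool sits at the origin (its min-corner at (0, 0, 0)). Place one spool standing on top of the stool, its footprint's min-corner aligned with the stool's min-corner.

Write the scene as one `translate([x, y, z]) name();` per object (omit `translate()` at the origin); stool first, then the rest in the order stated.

stool();
translate([0, 0, 414]) spool();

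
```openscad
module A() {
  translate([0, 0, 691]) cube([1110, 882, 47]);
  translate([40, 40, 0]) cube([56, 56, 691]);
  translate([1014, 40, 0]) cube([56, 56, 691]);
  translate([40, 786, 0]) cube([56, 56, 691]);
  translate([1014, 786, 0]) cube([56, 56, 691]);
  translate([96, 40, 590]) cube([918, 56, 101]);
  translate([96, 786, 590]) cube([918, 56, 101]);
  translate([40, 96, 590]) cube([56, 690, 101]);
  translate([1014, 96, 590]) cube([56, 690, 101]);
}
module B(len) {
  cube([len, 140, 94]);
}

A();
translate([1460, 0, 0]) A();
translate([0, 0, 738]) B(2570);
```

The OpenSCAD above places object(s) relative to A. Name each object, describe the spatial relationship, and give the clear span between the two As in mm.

A is a table. B is a beam. A beam spans the tops of two tables. The clear span between the two tables is 350 mm.

Second table starts at x = 1460; first ends at x = 1110; clear span = 1460 − 1110 = 350 mm.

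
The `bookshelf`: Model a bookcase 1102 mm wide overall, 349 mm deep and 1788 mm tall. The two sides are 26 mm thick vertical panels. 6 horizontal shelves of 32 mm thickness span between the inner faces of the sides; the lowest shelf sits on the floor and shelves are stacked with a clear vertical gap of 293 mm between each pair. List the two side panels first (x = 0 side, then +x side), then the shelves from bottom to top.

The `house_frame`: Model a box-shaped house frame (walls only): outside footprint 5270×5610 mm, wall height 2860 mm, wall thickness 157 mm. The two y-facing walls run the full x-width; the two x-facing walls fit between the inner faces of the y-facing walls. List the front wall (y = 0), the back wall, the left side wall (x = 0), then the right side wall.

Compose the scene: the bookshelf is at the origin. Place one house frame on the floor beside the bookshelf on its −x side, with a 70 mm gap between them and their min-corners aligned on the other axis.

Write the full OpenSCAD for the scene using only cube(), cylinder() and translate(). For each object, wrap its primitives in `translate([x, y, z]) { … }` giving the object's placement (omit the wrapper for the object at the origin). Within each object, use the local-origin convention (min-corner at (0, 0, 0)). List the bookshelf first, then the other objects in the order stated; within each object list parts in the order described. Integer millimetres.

cube([26, 349, 1788]);
translate([1076, 0, 0]) cube([26, 349, 1788]);
translate([26, 0, 0]) cube([1050, 349, 32]);
translate([26, 0, 325]) cube([1050, 349, 32]);
translate([26, 0, 650]) cube([1050, 349, 32]);
translate([26, 0, 975]) cube([1050, 349, 32]);
translate([26, 0, 1300]) cube([1050, 349, 32]);
translate([26, 0, 1625]) cube([1050, 349, 32]);
translate([-5340, 0, 0]) {
  cube([5270, 157, 2860]);
  translate([0, 5453, 0]) cube([5270, 157, 2860]);
  translate([0, 157, 0]) cube([157, 5296, 2860]);
  translate([5113, 157, 0]) cube([157, 5296, 2860]);
}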